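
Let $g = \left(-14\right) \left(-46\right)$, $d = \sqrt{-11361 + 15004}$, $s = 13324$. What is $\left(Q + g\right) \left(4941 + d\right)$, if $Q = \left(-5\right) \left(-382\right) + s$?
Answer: $78453198 + 15878 \sqrt{3643} \approx 7.9412 \cdot 10^{7}$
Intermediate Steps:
$d = \sqrt{3643} \approx 60.357$
$Q = 15234$ ($Q = \left(-5\right) \left(-382\right) + 13324 = 1910 + 13324 = 15234$)
$g = 644$
$\left(Q + g\right) \left(4941 + d\right) = \left(15234 + 644\right) \left(4941 + \sqrt{3643}\right) = 15878 \left(4941 + \sqrt{3643}\right) = 78453198 + 15878 \sqrt{3643}$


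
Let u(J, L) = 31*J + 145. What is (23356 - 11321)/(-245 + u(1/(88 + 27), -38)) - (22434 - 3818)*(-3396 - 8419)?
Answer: 2522582686735/11469 ≈ 2.1995e+8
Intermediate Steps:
u(J, L) = 145 + 31*J
(23356 - 11321)/(-245 + u(1/(88 + 27), -38)) - (22434 - 3818)*(-3396 - 8419) = (23356 - 11321)/(-245 + (145 + 31/(88 + 27))) - (22434 - 3818)*(-3396 - 8419) = 12035/(-245 + (145 + 31/115)) - 18616*(-11815) = 12035/(-245 + (145 + 31*(1/115))) - 1*(-219948040) = 12035/(-245 + (145 + 31/115)) + 219948040 = 12035/(-245 + 16706/115) + 219948040 = 12035/(-11469/115) + 219948040 = 12035*(-115/11469) + 219948040 = -1384025/11469 + 219948040 = 2522582686735/11469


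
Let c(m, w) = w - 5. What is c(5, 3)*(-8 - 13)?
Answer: 42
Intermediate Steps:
c(m, w) = -5 + w
c(5, 3)*(-8 - 13) = (-5 + 3)*(-8 - 13) = -2*(-21) = 42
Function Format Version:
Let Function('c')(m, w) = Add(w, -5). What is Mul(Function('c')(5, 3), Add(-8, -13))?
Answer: 42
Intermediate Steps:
Function('c')(m, w) = Add(-5, w)
Mul(Function('c')(5, 3), Add(-8, -13)) = Mul(Add(-5, 3), Add(-8, -13)) = Mul(-2, -21) = 42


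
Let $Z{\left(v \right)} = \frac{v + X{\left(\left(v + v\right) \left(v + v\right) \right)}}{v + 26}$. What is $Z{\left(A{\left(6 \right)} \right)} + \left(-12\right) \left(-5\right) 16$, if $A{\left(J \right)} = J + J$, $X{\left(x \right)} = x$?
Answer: $\frac{18534}{19} \approx 975.47$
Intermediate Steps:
$A{\left(J \right)} = 2 J$
$Z{\left(v \right)} = \frac{v + 4 v^{2}}{26 + v}$ ($Z{\left(v \right)} = \frac{v + \left(v + v\right) \left(v + v\right)}{v + 26} = \frac{v + 2 v 2 v}{26 + v} = \frac{v + 4 v^{2}}{26 + v}$)
$Z{\left(A{\left(6 \right)} \right)} + \left(-12\right) \left(-5\right) 16 = \frac{2 \cdot 6 \left(1 + 4 \cdot 2 \cdot 6\right)}{26 + 2 \cdot 6} + \left(-12\right) \left(-5\right) 16 = \frac{12 \left(1 + 4 \cdot 12\right)}{26 + 12} + 60 \cdot 16 = \frac{12 \left(1 + 48\right)}{38} + 960 = 12 \cdot \frac{1}{38} \cdot 49 + 960 = \frac{294}{19} + 960 = \frac{18534}{19}$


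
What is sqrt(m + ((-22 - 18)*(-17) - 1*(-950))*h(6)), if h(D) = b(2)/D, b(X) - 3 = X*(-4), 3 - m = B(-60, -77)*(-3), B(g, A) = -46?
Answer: 8*I*sqrt(210)/3 ≈ 38.644*I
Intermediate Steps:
m = -135 (m = 3 - (-46)*(-3) = 3 - 1*138 = 3 - 138 = -135)
b(X) = 3 - 4*X (b(X) = 3 + X*(-4) = 3 - 4*X)
h(D) = -5/D (h(D) = (3 - 4*2)/D = (3 - 8)/D = -5/D)
sqrt(m + ((-22 - 18)*(-17) - 1*(-950))*h(6)) = sqrt(-135 + ((-22 - 18)*(-17) - 1*(-950))*(-5/6)) = sqrt(-135 + (-40*(-17) + 950)*(-5*1/6)) = sqrt(-135 + (680 + 950)*(-5/6)) = sqrt(-135 + 1630*(-5/6)) = sqrt(-135 - 4075/3) = sqrt(-4480/3) = 8*I*sqrt(210)/3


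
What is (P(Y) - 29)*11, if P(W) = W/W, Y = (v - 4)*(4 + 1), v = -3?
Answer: -308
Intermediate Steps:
Y = -35 (Y = (-3 - 4)*(4 + 1) = -7*5 = -35)
P(W) = 1
(P(Y) - 29)*11 = (1 - 29)*11 = -28*11 = -308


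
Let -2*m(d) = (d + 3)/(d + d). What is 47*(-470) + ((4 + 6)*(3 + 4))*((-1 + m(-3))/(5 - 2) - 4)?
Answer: -67180/3 ≈ -22393.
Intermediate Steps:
m(d) = -(3 + d)/(4*d) (m(d) = -(d + 3)/(2*(d + d)) = -(3 + d)/(2*(2*d)) = -(3 + d)*1/(2*d)/2 = -(3 + d)/(4*d))
47*(-470) + ((4 + 6)*(3 + 4))*((-1 + m(-3))/(5 - 2) - 4) = 47*(-470) + ((4 + 6)*(3 + 4))*((-1 + (¼)*(-3 - 1*(-3))/(-3))/(5 - 2) - 4) = -22090 + (10*7)*((-1 + (¼)*(-⅓)*(-3 + 3))/3 - 4) = -22090 + 70*((-1 + (¼)*(-⅓)*0)*(⅓) - 4) = -22090 + 70*((-1 + 0)*(⅓) - 4) = -22090 + 70*(-1*⅓ - 4) = -22090 + 70*(-⅓ - 4) = -22090 + 70*(-13/3) = -22090 - 910/3 = -67180/3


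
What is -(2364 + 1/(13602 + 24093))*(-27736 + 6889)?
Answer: 619232206969/12565 ≈ 4.9282e+7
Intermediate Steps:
-(2364 + 1/(13602 + 24093))*(-27736 + 6889) = -(2364 + 1/37695)*(-20847) = -89110981*(-20847)/37695 = -1*(-619232206969/12565) = 619232206969/12565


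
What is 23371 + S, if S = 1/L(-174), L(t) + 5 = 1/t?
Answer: 20355967/871 ≈ 23371.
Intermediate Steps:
L(t) = -5 + 1/t
S = -174/871 (S = 1/(-5 + 1/(-174)) = 1/(-5 - 1/174) = 1/(-871/174) = -174/871 ≈ -0.19977)
23371 + S = 23371 - 174/871 = 20355967/871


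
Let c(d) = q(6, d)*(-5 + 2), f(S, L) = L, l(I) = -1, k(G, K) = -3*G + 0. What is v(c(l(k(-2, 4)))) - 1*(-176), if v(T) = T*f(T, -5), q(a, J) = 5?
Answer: 251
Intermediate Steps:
k(G, K) = -3*G
c(d) = -15 (c(d) = 5*(-5 + 2) = 5*(-3) = -15)
v(T) = -5*T (v(T) = T*(-5) = -5*T)
v(c(l(k(-2, 4)))) - 1*(-176) = -5*(-15) - 1*(-176) = 75 + 176 = 251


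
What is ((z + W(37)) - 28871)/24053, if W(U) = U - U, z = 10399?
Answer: -18472/24053 ≈ -0.76797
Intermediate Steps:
W(U) = 0
((z + W(37)) - 28871)/24053 = ((10399 + 0) - 28871)/24053 = (10399 - 28871)*(1/24053) = -18472*1/24053 = -18472/24053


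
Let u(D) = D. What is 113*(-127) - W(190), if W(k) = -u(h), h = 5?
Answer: -14346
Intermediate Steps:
W(k) = -5 (W(k) = -1*5 = -5)
113*(-127) - W(190) = 113*(-127) - 1*(-5) = -14351 + 5 = -14346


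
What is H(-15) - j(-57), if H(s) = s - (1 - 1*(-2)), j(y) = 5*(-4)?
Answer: 2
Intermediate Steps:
j(y) = -20
H(s) = -3 + s (H(s) = s - (1 + 2) = s - 1*3 = s - 3 = -3 + s)
H(-15) - j(-57) = (-3 - 15) - 1*(-20) = -18 + 20 = 2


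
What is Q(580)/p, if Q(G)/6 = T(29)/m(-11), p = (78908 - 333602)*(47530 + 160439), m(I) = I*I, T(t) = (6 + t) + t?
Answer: -64/1068197205801 ≈ -5.9914e-11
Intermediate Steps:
T(t) = 6 + 2*t
m(I) = I²
p = -52968456486 (p = -254694*207969 = -52968456486)
Q(G) = 384/121 (Q(G) = 6*((6 + 2*29)/((-11)²)) = 6*((6 + 58)/121) = 6*(64*(1/121)) = 6*(64/121) = 384/121)
Q(580)/p = (384/121)/(-52968456486) = (384/121)*(-1/52968456486) = -64/1068197205801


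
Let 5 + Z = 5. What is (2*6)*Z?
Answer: 0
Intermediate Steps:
Z = 0 (Z = -5 + 5 = 0)
(2*6)*Z = (2*6)*0 = 12*0 = 0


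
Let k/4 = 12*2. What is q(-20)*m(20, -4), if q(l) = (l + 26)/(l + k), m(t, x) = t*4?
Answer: 120/19 ≈ 6.3158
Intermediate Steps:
m(t, x) = 4*t
k = 96 (k = 4*(12*2) = 4*24 = 96)
q(l) = (26 + l)/(96 + l) (q(l) = (l + 26)/(l + 96) = (26 + l)/(96 + l))
q(-20)*m(20, -4) = ((26 - 20)/(96 - 20))*(4*20) = (6/76)*80 = ((1/76)*6)*80 = (3/38)*80 = 120/19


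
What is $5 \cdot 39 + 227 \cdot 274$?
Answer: $62393$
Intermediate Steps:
$5 \cdot 39 + 227 \cdot 274 = 195 + 62198 = 62393$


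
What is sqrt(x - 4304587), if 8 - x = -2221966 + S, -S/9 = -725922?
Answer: I*sqrt(8615911) ≈ 2935.3*I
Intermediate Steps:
S = 6533298 (S = -9*(-725922) = 6533298)
x = -4311324 (x = 8 - (-2221966 + 6533298) = 8 - 1*4311332 = 8 - 4311332 = -4311324)
sqrt(x - 4304587) = sqrt(-4311324 - 4304587) = sqrt(-8615911) = I*sqrt(8615911)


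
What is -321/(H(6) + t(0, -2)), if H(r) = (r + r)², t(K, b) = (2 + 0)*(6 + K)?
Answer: -107/52 ≈ -2.0577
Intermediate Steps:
t(K, b) = 12 + 2*K (t(K, b) = 2*(6 + K) = 12 + 2*K)
H(r) = 4*r² (H(r) = (2*r)² = 4*r²)
-321/(H(6) + t(0, -2)) = -321/(4*6² + (12 + 2*0)) = -321/(4*36 + (12 + 0)) = -321/(144 + 12) = -321/156 = (1/156)*(-321) = -107/52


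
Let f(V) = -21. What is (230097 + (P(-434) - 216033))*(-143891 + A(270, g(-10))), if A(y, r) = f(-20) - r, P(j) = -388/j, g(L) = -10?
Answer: -14167764644/7 ≈ -2.0240e+9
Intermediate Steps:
A(y, r) = -21 - r
(230097 + (P(-434) - 216033))*(-143891 + A(270, g(-10))) = (230097 + (-388/(-434) - 216033))*(-143891 + (-21 - 1*(-10))) = (230097 + (-388*(-1/434) - 216033))*(-143891 + (-21 + 10)) = (230097 + (194/217 - 216033))*(-143891 - 11) = (230097 - 46878967/217)*(-143902) = (3052082/217)*(-143902) = -14167764644/7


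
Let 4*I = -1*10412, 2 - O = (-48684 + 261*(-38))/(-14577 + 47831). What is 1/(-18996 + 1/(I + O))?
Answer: -43217526/820960140523 ≈ -5.2643e-5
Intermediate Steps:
O = 62555/16627 (O = 2 - (-48684 + 261*(-38))/(-14577 + 47831) = 2 - (-48684 - 9918)/33254 = 2 - (-58602)/33254 = 2 - 1*(-29301/16627) = 2 + 29301/16627 = 62555/16627 ≈ 3.7623)
I = -2603 (I = (-1*10412)/4 = (¼)*(-10412) = -2603)
1/(-18996 + 1/(I + O)) = 1/(-18996 + 1/(-2603 + 62555/16627)) = 1/(-18996 + 1/(-43217526/16627)) = 1/(-18996 - 16627/43217526) = 1/(-820960140523/43217526) = -43217526/820960140523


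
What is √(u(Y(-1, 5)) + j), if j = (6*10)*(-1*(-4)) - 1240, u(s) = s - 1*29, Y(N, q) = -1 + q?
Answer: 5*I*√41 ≈ 32.016*I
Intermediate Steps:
u(s) = -29 + s (u(s) = s - 29 = -29 + s)
j = -1000 (j = 60*4 - 1240 = 240 - 1240 = -1000)
√(u(Y(-1, 5)) + j) = √((-29 + (-1 + 5)) - 1000) = √((-29 + 4) - 1000) = √(-25 - 1000) = √(-1025) = 5*I*√41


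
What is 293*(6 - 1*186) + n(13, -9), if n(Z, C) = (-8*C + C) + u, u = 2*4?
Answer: -52669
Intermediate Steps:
u = 8
n(Z, C) = 8 - 7*C (n(Z, C) = (-8*C + C) + 8 = -7*C + 8 = 8 - 7*C)
293*(6 - 1*186) + n(13, -9) = 293*(6 - 1*186) + (8 - 7*(-9)) = 293*(6 - 186) + (8 + 63) = 293*(-180) + 71 = -52740 + 71 = -52669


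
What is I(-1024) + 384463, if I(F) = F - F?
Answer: 384463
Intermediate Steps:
I(F) = 0
I(-1024) + 384463 = 0 + 384463 = 384463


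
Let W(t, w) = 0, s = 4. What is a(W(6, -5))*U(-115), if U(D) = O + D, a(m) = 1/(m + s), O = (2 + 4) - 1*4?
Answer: -113/4 ≈ -28.250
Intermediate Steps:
O = 2 (O = 6 - 4 = 2)
a(m) = 1/(4 + m) (a(m) = 1/(m + 4) = 1/(4 + m))
U(D) = 2 + D
a(W(6, -5))*U(-115) = (2 - 115)/(4 + 0) = -113/4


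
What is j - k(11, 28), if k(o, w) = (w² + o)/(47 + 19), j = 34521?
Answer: 759197/22 ≈ 34509.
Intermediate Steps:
k(o, w) = o/66 + w²/66 (k(o, w) = (o + w²)/66 = (o + w²)*(1/66) = o/66 + w²/66)
j - k(11, 28) = 34521 - ((1/66)*11 + (1/66)*28²) = 34521 - (⅙ + (1/66)*784) = 34521 - (⅙ + 392/33) = 34521 - 1*265/22 = 34521 - 265/22 = 759197/22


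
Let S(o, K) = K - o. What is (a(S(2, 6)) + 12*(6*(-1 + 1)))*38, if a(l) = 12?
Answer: 456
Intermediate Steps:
(a(S(2, 6)) + 12*(6*(-1 + 1)))*38 = (12 + 12*(6*(-1 + 1)))*38 = (12 + 12*(6*0))*38 = (12 + 12*0)*38 = (12 + 0)*38 = 12*38 = 456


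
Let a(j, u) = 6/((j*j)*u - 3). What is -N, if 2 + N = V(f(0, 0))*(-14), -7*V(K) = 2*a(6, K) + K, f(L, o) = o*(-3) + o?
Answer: 10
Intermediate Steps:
a(j, u) = 6/(-3 + u*j²) (a(j, u) = 6/(j²*u - 3) = 6/(u*j² - 3) = 6/(-3 + u*j²))
f(L, o) = -2*o (f(L, o) = -3*o + o = -2*o)
V(K) = -12/(7*(-3 + 36*K)) - K/7 (V(K) = -(2*(6/(-3 + K*6²)) + K)/7 = -(2*(6/(-3 + K*36)) + K)/7 = -(2*(6/(-3 + 36*K)) + K)/7 = -(12/(-3 + 36*K) + K)/7 = -(K + 12/(-3 + 36*K))/7 = -12/(7*(-3 + 36*K)) - K/7)
N = -10 (N = -2 + ((-4 - 2*0 - 12*(-2*0)²)/(7*(-1 + 12*(-2*0))))*(-14) = -2 + ((-4 + 0 - 12*0²)/(7*(-1 + 12*0)))*(-14) = -2 + ((-4 + 0 - 12*0)/(7*(-1 + 0)))*(-14) = -2 + ((⅐)*(-4 + 0 + 0)/(-1))*(-14) = -2 + ((⅐)*(-1)*(-4))*(-14) = -2 + (4/7)*(-14) = -2 - 8 = -10)
-N = -1*(-10) = 10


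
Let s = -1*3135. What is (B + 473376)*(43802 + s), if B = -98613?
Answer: 15240486921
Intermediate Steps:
s = -3135
(B + 473376)*(43802 + s) = (-98613 + 473376)*(43802 - 3135) = 374763*40667 = 15240486921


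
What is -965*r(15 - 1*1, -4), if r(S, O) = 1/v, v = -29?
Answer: 965/29 ≈ 33.276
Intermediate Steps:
r(S, O) = -1/29 (r(S, O) = 1/(-29) = -1/29)
-965*r(15 - 1*1, -4) = -965*(-1/29) = 965/29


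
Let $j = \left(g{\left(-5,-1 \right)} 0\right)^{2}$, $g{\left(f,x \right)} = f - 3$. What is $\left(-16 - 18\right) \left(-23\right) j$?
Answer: $0$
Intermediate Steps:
$g{\left(f,x \right)} = -3 + f$
$j = 0$ ($j = \left(\left(-3 - 5\right) 0\right)^{2} = \left(\left(-8\right) 0\right)^{2} = 0^{2} = 0$)
$\left(-16 - 18\right) \left(-23\right) j = \left(-16 - 18\right) \left(-23\right) 0 = \left(-34\right) \left(-23\right) 0 = 782 \cdot 0 = 0$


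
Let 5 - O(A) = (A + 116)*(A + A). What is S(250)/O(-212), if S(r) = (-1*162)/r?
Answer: 81/5087375 ≈ 1.5922e-5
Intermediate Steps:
O(A) = 5 - 2*A*(116 + A) (O(A) = 5 - (A + 116)*(A + A) = 5 - (116 + A)*2*A = 5 - 2*A*(116 + A))
S(r) = -162/r
S(250)/O(-212) = (-162/250)/(5 - 232*(-212) - 2*(-212)²) = (-162*1/250)/(5 + 49184 - 2*44944) = -81/(125*(5 + 49184 - 89888)) = -81/125/(-40699) = -81/125*(-1/40699) = 81/5087375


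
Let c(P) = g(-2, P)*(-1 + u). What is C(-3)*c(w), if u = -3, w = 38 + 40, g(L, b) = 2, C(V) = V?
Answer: 24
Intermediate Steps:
w = 78
c(P) = -8 (c(P) = 2*(-1 - 3) = 2*(-4) = -8)
C(-3)*c(w) = -3*(-8) = 24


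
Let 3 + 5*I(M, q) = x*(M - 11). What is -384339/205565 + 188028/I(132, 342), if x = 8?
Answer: 38577798393/39674045 ≈ 972.37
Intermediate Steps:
I(M, q) = -91/5 + 8*M/5 (I(M, q) = -⅗ + (8*(M - 11))/5 = -⅗ + (8*(-11 + M))/5 = -⅗ + (-88 + 8*M)/5 = -⅗ + (-88/5 + 8*M/5) = -91/5 + 8*M/5)
-384339/205565 + 188028/I(132, 342) = -384339/205565 + 188028/(-91/5 + (8/5)*132) = -384339*1/205565 + 188028/(-91/5 + 1056/5) = -384339/205565 + 188028/193 = 38577798393/39674045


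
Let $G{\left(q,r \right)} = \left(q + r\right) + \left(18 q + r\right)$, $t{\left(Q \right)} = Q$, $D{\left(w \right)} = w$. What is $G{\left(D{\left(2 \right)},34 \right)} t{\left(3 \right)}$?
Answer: $318$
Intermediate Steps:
$G{\left(q,r \right)} = 2 r + 19 q$ ($G{\left(q,r \right)} = \left(q + r\right) + \left(r + 18 q\right) = 2 r + 19 q$)
$G{\left(D{\left(2 \right)},34 \right)} t{\left(3 \right)} = \left(2 \cdot 34 + 19 \cdot 2\right) 3 = \left(68 + 38\right) 3 = 106 \cdot 3 = 318$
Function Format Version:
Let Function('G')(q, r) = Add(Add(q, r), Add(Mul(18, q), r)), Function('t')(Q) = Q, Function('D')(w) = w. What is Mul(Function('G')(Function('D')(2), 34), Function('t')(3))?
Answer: 318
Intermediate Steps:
Function('G')(q, r) = Add(Mul(2, r), Mul(19, q)) (Function('G')(q, r) = Add(Add(q, r), Add(r, Mul(18, q))) = Add(Mul(2, r), Mul(19, q)))
Mul(Function('G')(Function('D')(2), 34), Function('t')(3)) = Mul(Add(Mul(2, 34), Mul(19, 2)), 3) = Mul(Add(68, 38), 3) = Mul(106, 3) = 318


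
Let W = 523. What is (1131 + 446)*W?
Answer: 824771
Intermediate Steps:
(1131 + 446)*W = (1131 + 446)*523 = 1577*523 = 824771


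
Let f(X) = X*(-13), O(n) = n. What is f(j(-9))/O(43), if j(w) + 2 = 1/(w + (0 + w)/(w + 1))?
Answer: 1742/2709 ≈ 0.64304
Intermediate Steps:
j(w) = -2 + 1/(w + w/(1 + w)) (j(w) = -2 + 1/(w + (0 + w)/(w + 1)) = -2 + 1/(w + w/(1 + w)))
f(X) = -13*X
f(j(-9))/O(43) = -13*(1 - 3*(-9) - 2*(-9)**2)/((-9)*(2 - 9))/43 = -(-13)*(1 + 27 - 2*81)/(9*(-7))*(1/43) = -(-13)*(-1)*(1 + 27 - 162)/(9*7)*(1/43) = -(-13)*(-1)*(-134)/(9*7)*(1/43) = -13*(-134/63)*(1/43) = (1742/63)*(1/43) = 1742/2709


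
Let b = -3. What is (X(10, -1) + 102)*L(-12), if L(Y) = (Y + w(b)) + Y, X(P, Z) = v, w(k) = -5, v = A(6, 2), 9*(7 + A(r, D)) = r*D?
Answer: -8381/3 ≈ -2793.7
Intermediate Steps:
A(r, D) = -7 + D*r/9 (A(r, D) = -7 + (r*D)/9 = -7 + (D*r)/9 = -7 + D*r/9)
v = -17/3 (v = -7 + (1/9)*2*6 = -7 + 4/3 = -17/3 ≈ -5.6667)
X(P, Z) = -17/3
L(Y) = -5 + 2*Y (L(Y) = (Y - 5) + Y = (-5 + Y) + Y = -5 + 2*Y)
(X(10, -1) + 102)*L(-12) = (-17/3 + 102)*(-5 + 2*(-12)) = 289*(-5 - 24)/3 = (289/3)*(-29) = -8381/3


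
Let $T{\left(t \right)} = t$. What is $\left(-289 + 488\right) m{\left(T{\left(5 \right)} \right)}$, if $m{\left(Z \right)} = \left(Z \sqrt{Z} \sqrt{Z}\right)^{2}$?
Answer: $124375$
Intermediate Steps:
$m{\left(Z \right)} = Z^{4}$ ($m{\left(Z \right)} = \left(Z^{\frac{3}{2}} \sqrt{Z}\right)^{2} = \left(Z^{2}\right)^{2} = Z^{4}$)
$\left(-289 + 488\right) m{\left(T{\left(5 \right)} \right)} = \left(-289 + 488\right) 5^{4} = 199 \cdot 625 = 124375$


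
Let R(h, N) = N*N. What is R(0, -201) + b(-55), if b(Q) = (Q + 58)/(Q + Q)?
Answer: 4444107/110 ≈ 40401.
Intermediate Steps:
R(h, N) = N²
b(Q) = (58 + Q)/(2*Q) (b(Q) = (58 + Q)/((2*Q)) = (58 + Q)*(1/(2*Q)) = (58 + Q)/(2*Q))
R(0, -201) + b(-55) = (-201)² + (½)*(58 - 55)/(-55) = 40401 + (½)*(-1/55)*3 = 40401 - 3/110 = 4444107/110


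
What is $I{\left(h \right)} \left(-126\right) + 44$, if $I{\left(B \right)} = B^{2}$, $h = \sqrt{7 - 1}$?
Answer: $-712$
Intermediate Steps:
$h = \sqrt{6} \approx 2.4495$
$I{\left(h \right)} \left(-126\right) + 44 = \left(\sqrt{6}\right)^{2} \left(-126\right) + 44 = 6 \left(-126\right) + 44 = -756 + 44 = -712$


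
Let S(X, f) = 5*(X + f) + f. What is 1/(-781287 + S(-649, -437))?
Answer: -1/787154 ≈ -1.2704e-6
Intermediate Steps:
S(X, f) = 5*X + 6*f (S(X, f) = (5*X + 5*f) + f = 5*X + 6*f)
1/(-781287 + S(-649, -437)) = 1/(-781287 + (5*(-649) + 6*(-437))) = 1/(-781287 + (-3245 - 2622)) = 1/(-781287 - 5867) = 1/(-787154) = -1/787154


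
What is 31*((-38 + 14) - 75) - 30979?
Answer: -34048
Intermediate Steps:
31*((-38 + 14) - 75) - 30979 = 31*(-24 - 75) - 30979 = 31*(-99) - 30979 = -3069 - 30979 = -34048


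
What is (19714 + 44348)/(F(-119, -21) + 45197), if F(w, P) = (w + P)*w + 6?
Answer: 21354/20621 ≈ 1.0355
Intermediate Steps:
F(w, P) = 6 + w*(P + w) (F(w, P) = (P + w)*w + 6 = w*(P + w) + 6 = 6 + w*(P + w))
(19714 + 44348)/(F(-119, -21) + 45197) = (19714 + 44348)/((6 + (-119)² - 21*(-119)) + 45197) = 64062/((6 + 14161 + 2499) + 45197) = 64062/(16666 + 45197) = 64062/61863 = 64062*(1/61863) = 21354/20621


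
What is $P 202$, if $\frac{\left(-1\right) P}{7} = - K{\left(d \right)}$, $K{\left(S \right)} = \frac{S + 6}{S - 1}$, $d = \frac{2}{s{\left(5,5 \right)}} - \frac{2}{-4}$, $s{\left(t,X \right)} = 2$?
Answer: $21210$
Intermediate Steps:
$d = \frac{3}{2}$ ($d = \frac{2}{2} - \frac{2}{-4} = 2 \cdot \frac{1}{2} - - \frac{1}{2} = 1 + \frac{1}{2} = \frac{3}{2} \approx 1.5$)
$K{\left(S \right)} = \frac{6 + S}{-1 + S}$
$P = 105$ ($P = - 7 \left(- \frac{6 + \frac{3}{2}}{-1 + \frac{3}{2}}\right) = - 7 \left(- \frac{\frac{1}{\frac{1}{2}} \cdot 15}{2}\right) = - 7 \left(- \frac{2 \cdot 15}{2}\right) = - 7 \left(\left(-1\right) 15\right) = \left(-7\right) \left(-15\right) = 105$)
$P 202 = 105 \cdot 202 = 21210$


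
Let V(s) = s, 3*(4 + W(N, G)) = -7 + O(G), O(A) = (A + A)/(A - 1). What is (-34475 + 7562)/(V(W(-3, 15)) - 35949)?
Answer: 565173/755047 ≈ 0.74853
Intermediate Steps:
O(A) = 2*A/(-1 + A) (O(A) = (2*A)/(-1 + A) = 2*A/(-1 + A))
W(N, G) = -19/3 + 2*G/(3*(-1 + G)) (W(N, G) = -4 + (-7 + 2*G/(-1 + G))/3 = -4 + (-7/3 + 2*G/(3*(-1 + G))) = -19/3 + 2*G/(3*(-1 + G)))
(-34475 + 7562)/(V(W(-3, 15)) - 35949) = (-34475 + 7562)/((19 - 17*15)/(3*(-1 + 15)) - 35949) = -26913/((⅓)*(19 - 255)/14 - 35949) = -26913/((⅓)*(1/14)*(-236) - 35949) = -26913/(-118/21 - 35949) = -26913/(-755047/21) = -26913*(-21/755047) = 565173/755047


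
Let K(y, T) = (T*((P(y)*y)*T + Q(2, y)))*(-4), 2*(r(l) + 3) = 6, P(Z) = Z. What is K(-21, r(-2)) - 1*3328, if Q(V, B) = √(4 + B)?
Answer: -3328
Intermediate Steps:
r(l) = 0 (r(l) = -3 + (½)*6 = -3 + 3 = 0)
K(y, T) = -4*T*(√(4 + y) + T*y²) (K(y, T) = (T*((y*y)*T + √(4 + y)))*(-4) = (T*(y²*T + √(4 + y)))*(-4) = (T*(T*y² + √(4 + y)))*(-4) = (T*(√(4 + y) + T*y²))*(-4) = -4*T*(√(4 + y) + T*y²))
K(-21, r(-2)) - 1*3328 = -4*0*(√(4 - 21) + 0*(-21)²) - 1*3328 = -4*0*(√(-17) + 0*441) - 3328 = -4*0*(I*√17 + 0) - 3328 = -4*0*I*√17 - 3328 = 0 - 3328 = -3328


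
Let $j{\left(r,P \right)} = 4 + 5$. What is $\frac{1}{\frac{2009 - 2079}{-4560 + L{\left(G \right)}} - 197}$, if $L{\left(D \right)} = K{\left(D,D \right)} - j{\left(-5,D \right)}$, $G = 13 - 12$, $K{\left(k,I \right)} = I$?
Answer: $- \frac{2284}{449913} \approx -0.0050765$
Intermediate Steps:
$j{\left(r,P \right)} = 9$
$G = 1$
$L{\left(D \right)} = -9 + D$ ($L{\left(D \right)} = D - 9 = -9 + D$)
$\frac{1}{\frac{2009 - 2079}{-4560 + L{\left(G \right)}} - 197} = \frac{1}{\frac{2009 - 2079}{-4560 + \left(-9 + 1\right)} - 197} = \frac{1}{- \frac{70}{-4560 - 8} - 197} = \frac{1}{- \frac{70}{-4568} - 197} = \frac{1}{\left(-70\right) \left(- \frac{1}{4568}\right) - 197} = \frac{1}{\frac{35}{2284} - 197} = \frac{1}{- \frac{449913}{2284}} = - \frac{2284}{449913}$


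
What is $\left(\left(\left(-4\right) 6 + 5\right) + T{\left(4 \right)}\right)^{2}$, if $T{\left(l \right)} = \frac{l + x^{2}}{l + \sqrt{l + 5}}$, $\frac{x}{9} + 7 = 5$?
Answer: $\frac{38025}{49} \approx 776.02$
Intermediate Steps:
$x = -18$ ($x = -63 + 9 \cdot 5 = -63 + 45 = -18$)
$T{\left(l \right)} = \frac{324 + l}{l + \sqrt{5 + l}}$ ($T{\left(l \right)} = \frac{l + \left(-18\right)^{2}}{l + \sqrt{l + 5}} = \frac{l + 324}{l + \sqrt{5 + l}} = \frac{324 + l}{l + \sqrt{5 + l}}$)
$\left(\left(\left(-4\right) 6 + 5\right) + T{\left(4 \right)}\right)^{2} = \left(\left(\left(-4\right) 6 + 5\right) + \frac{324 + 4}{4 + \sqrt{5 + 4}}\right)^{2} = \left(\left(-24 + 5\right) + \frac{1}{4 + \sqrt{9}} \cdot 328\right)^{2} = \left(-19 + \frac{1}{4 + 3} \cdot 328\right)^{2} = \left(-19 + \frac{1}{7} \cdot 328\right)^{2} = \left(-19 + \frac{328}{7}\right)^{2} = \left(\frac{195}{7}\right)^{2} = \frac{38025}{49}$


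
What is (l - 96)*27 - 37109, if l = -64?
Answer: -41429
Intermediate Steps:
(l - 96)*27 - 37109 = (-64 - 96)*27 - 37109 = -160*27 - 37109 = -4320 - 37109 = -41429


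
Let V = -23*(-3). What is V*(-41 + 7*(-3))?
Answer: -4278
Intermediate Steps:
V = 69
V*(-41 + 7*(-3)) = 69*(-41 + 7*(-3)) = 69*(-41 - 21) = 69*(-62) = -4278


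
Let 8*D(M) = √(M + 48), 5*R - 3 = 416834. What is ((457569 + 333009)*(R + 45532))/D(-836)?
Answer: -2038100597064*I*√197/985 ≈ -2.9042e+10*I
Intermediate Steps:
R = 416837/5 (R = ⅗ + (⅕)*416834 = ⅗ + 416834/5 = 416837/5 ≈ 83367.)
D(M) = √(48 + M)/8 (D(M) = √(M + 48)/8 = √(48 + M)/8)
((457569 + 333009)*(R + 45532))/D(-836) = ((457569 + 333009)*(416837/5 + 45532))/((√(48 - 836)/8)) = (790578*(644497/5))/((√(-788)/8)) = 509525149266/(5*(((2*I*√197)/8))) = 509525149266/(5*((I*√197/4))) = 509525149266*(-4*I*√197/197)/5 = -2038100597064*I*√197/985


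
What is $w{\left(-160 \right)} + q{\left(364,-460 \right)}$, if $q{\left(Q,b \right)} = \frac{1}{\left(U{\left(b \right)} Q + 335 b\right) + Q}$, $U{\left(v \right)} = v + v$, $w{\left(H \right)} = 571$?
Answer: $\frac{278999735}{488616} \approx 571.0$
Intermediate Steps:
$U{\left(v \right)} = 2 v$
$q{\left(Q,b \right)} = \frac{1}{Q + 335 b + 2 Q b}$ ($q{\left(Q,b \right)} = \frac{1}{\left(2 b Q + 335 b\right) + Q} = \frac{1}{\left(2 Q b + 335 b\right) + Q} = \frac{1}{\left(335 b + 2 Q b\right) + Q} = \frac{1}{Q + 335 b + 2 Q b}$)
$w{\left(-160 \right)} + q{\left(364,-460 \right)} = 571 + \frac{1}{364 + 335 \left(-460\right) + 2 \cdot 364 \left(-460\right)} = 571 + \frac{1}{364 - 154100 - 334880} = 571 + \frac{1}{-488616} = 571 - \frac{1}{488616} = \frac{278999735}{488616}$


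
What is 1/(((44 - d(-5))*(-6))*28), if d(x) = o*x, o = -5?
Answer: -1/3192 ≈ -0.00031328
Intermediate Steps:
d(x) = -5*x
1/(((44 - d(-5))*(-6))*28) = 1/(((44 - (-5)*(-5))*(-6))*28) = 1/(((44 - 1*25)*(-6))*28) = 1/(((44 - 25)*(-6))*28) = 1/((19*(-6))*28) = 1/(-114*28) = 1/(-3192) = -1/3192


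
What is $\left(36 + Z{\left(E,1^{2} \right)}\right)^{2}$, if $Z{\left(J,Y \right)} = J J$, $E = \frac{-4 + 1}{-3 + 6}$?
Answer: $1369$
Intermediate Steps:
$E = -1$ ($E = - \frac{3}{3} = \left(-3\right) \frac{1}{3} = -1$)
$Z{\left(J,Y \right)} = J^{2}$
$\left(36 + Z{\left(E,1^{2} \right)}\right)^{2} = \left(36 + \left(-1\right)^{2}\right)^{2} = \left(36 + 1\right)^{2} = 37^{2} = 1369$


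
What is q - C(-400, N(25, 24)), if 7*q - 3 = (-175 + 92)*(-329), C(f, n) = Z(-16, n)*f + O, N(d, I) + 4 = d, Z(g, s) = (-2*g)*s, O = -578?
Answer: 1912956/7 ≈ 2.7328e+5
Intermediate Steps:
Z(g, s) = -2*g*s
N(d, I) = -4 + d
C(f, n) = -578 + 32*f*n (C(f, n) = (-2*(-16)*n)*f - 578 = (32*n)*f - 578 = 32*f*n - 578 = -578 + 32*f*n)
q = 27310/7 (q = 3/7 + ((-175 + 92)*(-329))/7 = 3/7 + (-83*(-329))/7 = 3/7 + (⅐)*27307 = 3/7 + 3901 = 27310/7 ≈ 3901.4)
q - C(-400, N(25, 24)) = 27310/7 - (-578 + 32*(-400)*(-4 + 25)) = 27310/7 - (-578 + 32*(-400)*21) = 27310/7 - (-578 - 268800) = 27310/7 - 1*(-269378) = 27310/7 + 269378 = 1912956/7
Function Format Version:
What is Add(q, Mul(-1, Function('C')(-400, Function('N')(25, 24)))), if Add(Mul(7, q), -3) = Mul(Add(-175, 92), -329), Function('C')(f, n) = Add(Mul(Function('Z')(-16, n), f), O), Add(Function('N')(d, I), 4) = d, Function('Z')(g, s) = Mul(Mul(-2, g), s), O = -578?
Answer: Rational(1912956, 7) ≈ 2.7328e+5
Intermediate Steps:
Function('Z')(g, s) = Mul(-2, g, s)
Function('N')(d, I) = Add(-4, d)
Function('C')(f, n) = Add(-578, Mul(32, f, n)) (Function('C')(f, n) = Add(Mul(Mul(-2, -16, n), f), -578) = Add(Mul(Mul(32, n), f), -578) = Add(Mul(32, f, n), -578) = Add(-578, Mul(32, f, n)))
q = Rational(27310, 7) (q = Add(Rational(3, 7), Mul(Rational(1, 7), Mul(Add(-175, 92), -329))) = Add(Rational(3, 7), Mul(Rational(1, 7), Mul(-83, -329))) = Add(Rational(3, 7), Mul(Rational(1, 7), 27307)) = Add(Rational(3, 7), 3901) = Rational(27310, 7) ≈ 3901.4)
Add(q, Mul(-1, Function('C')(-400, Function('N')(25, 24)))) = Add(Rational(27310, 7), Mul(-1, Add(-578, Mul(32, -400, Add(-4, 25))))) = Add(Rational(27310, 7), Mul(-1, Add(-578, Mul(32, -400, 21)))) = Add(Rational(27310, 7), Mul(-1, Add(-578, -268800))) = Add(Rational(27310, 7), Mul(-1, -269378)) = Add(Rational(27310, 7), 269378) = Rational(1912956, 7)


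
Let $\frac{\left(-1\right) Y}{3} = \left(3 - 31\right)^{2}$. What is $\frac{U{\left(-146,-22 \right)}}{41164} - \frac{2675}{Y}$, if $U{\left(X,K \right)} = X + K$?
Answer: $\frac{27429641}{24204432} \approx 1.1332$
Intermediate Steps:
$Y = -2352$ ($Y = - 3 \left(3 - 31\right)^{2} = - 3 \left(-28\right)^{2} = \left(-3\right) 784 = -2352$)
$U{\left(X,K \right)} = K + X$
$\frac{U{\left(-146,-22 \right)}}{41164} - \frac{2675}{Y} = \frac{-22 - 146}{41164} - \frac{2675}{-2352} = \left(-168\right) \frac{1}{41164} - - \frac{2675}{2352} = - \frac{42}{10291} + \frac{2675}{2352} = \frac{27429641}{24204432}$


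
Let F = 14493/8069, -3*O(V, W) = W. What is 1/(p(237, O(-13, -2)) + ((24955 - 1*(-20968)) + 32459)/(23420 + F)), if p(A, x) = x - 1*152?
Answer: -566971419/83904281668 ≈ -0.0067574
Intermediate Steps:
O(V, W) = -W/3
p(A, x) = -152 + x (p(A, x) = x - 152 = -152 + x)
F = 14493/8069 (F = 14493*(1/8069) = 14493/8069 ≈ 1.7961)
1/(p(237, O(-13, -2)) + ((24955 - 1*(-20968)) + 32459)/(23420 + F)) = 1/((-152 - 1/3*(-2)) + ((24955 - 1*(-20968)) + 32459)/(23420 + 14493/8069)) = 1/((-152 + 2/3) + ((24955 + 20968) + 32459)/(188990473/8069)) = 1/(-454/3 + (45923 + 32459)*(8069/188990473)) = 1/(-454/3 + 78382*(8069/188990473)) = 1/(-454/3 + 632464358/188990473) = 1/(-83904281668/566971419) = -566971419/83904281668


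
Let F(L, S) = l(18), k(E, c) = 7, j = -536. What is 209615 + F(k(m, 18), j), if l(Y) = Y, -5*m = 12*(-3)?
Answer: 209633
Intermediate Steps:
m = 36/5 (m = -12*(-3)/5 = -⅕*(-36) = 36/5 ≈ 7.2000)
F(L, S) = 18
209615 + F(k(m, 18), j) = 209615 + 18 = 209633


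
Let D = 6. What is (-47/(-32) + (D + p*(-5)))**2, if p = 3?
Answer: 58081/1024 ≈ 56.720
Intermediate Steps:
(-47/(-32) + (D + p*(-5)))**2 = (-47/(-32) + (6 + 3*(-5)))**2 = (-47*(-1/32) + (6 - 15))**2 = (47/32 - 9)**2 = (-241/32)**2 = 58081/1024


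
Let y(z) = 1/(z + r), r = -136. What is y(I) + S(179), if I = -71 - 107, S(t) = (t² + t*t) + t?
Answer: 20177953/314 ≈ 64261.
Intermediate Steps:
S(t) = t + 2*t² (S(t) = (t² + t²) + t = 2*t² + t = t + 2*t²)
I = -178
y(z) = 1/(-136 + z) (y(z) = 1/(z - 136) = 1/(-136 + z))
y(I) + S(179) = 1/(-136 - 178) + 179*(1 + 2*179) = 1/(-314) + 179*(1 + 358) = -1/314 + 179*359 = -1/314 + 64261 = 20177953/314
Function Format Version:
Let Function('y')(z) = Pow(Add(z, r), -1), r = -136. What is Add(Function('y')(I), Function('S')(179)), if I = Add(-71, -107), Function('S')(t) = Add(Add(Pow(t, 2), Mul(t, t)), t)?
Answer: Rational(20177953, 314) ≈ 64261.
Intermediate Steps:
Function('S')(t) = Add(t, Mul(2, Pow(t, 2))) (Function('S')(t) = Add(Add(Pow(t, 2), Pow(t, 2)), t) = Add(Mul(2, Pow(t, 2)), t) = Add(t, Mul(2, Pow(t, 2))))
I = -178
Function('y')(z) = Pow(Add(-136, z), -1) (Function('y')(z) = Pow(Add(z, -136), -1) = Pow(Add(-136, z), -1))
Add(Function('y')(I), Function('S')(179)) = Add(Pow(Add(-136, -178), -1), Mul(179, Add(1, Mul(2, 179)))) = Add(Pow(-314, -1), Mul(179, Add(1, 358))) = Add(Rational(-1, 314), Mul(179, 359)) = Add(Rational(-1, 314), 64261) = Rational(20177953, 314)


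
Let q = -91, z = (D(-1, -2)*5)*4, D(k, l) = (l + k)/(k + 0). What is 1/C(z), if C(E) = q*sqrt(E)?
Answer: -sqrt(15)/2730 ≈ -0.0014187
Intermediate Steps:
D(k, l) = (k + l)/k
z = 60 (z = (((-1 - 2)/(-1))*5)*4 = (-1*(-3)*5)*4 = (3*5)*4 = 15*4 = 60)
C(E) = -91*sqrt(E)
1/C(z) = 1/(-182*sqrt(15)) = -sqrt(15)/2730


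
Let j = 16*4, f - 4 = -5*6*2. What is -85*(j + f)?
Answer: -680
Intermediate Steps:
f = -56 (f = 4 - 5*6*2 = 4 - 30*2 = 4 - 60 = -56)
j = 64
-85*(j + f) = -85*(64 - 56) = -85*8 = -680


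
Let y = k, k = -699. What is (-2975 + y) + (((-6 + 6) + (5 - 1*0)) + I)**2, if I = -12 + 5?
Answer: -3670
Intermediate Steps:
y = -699
I = -7
(-2975 + y) + (((-6 + 6) + (5 - 1*0)) + I)**2 = (-2975 - 699) + (((-6 + 6) + (5 - 1*0)) - 7)**2 = -3674 + ((0 + (5 + 0)) - 7)**2 = -3674 + ((0 + 5) - 7)**2 = -3674 + (5 - 7)**2 = -3674 + (-2)**2 = -3674 + 4 = -3670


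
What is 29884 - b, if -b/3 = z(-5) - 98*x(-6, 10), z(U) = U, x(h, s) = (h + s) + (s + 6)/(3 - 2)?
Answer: 23989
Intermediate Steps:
x(h, s) = 6 + h + 2*s (x(h, s) = (h + s) + (6 + s)/1 = (h + s) + (6 + s)*1 = (h + s) + (6 + s) = 6 + h + 2*s)
b = 5895 (b = -3*(-5 - 98*(6 - 6 + 2*10)) = -3*(-5 - 98*(6 - 6 + 20)) = -3*(-5 - 98*20) = -3*(-5 - 1960) = -3*(-1965) = 5895)
29884 - b = 29884 - 1*5895 = 29884 - 5895 = 23989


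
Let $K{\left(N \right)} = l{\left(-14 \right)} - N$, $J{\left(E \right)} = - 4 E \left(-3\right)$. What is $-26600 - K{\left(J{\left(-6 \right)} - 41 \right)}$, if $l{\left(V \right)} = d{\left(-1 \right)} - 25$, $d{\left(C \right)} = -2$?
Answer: $-26686$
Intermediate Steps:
$J{\left(E \right)} = 12 E$
$l{\left(V \right)} = -27$ ($l{\left(V \right)} = -2 - 25 = -27$)
$K{\left(N \right)} = -27 - N$
$-26600 - K{\left(J{\left(-6 \right)} - 41 \right)} = -26600 - \left(-27 - \left(12 \left(-6\right) - 41\right)\right) = -26600 - \left(-27 - \left(-72 - 41\right)\right) = -26600 - \left(-27 - -113\right) = -26600 - \left(-27 + 113\right) = -26600 - 86 = -26686$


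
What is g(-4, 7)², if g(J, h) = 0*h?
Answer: 0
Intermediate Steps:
g(J, h) = 0
g(-4, 7)² = 0² = 0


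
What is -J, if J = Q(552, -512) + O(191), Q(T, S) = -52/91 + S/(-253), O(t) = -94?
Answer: 163902/1771 ≈ 92.548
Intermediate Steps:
Q(T, S) = -4/7 - S/253 (Q(T, S) = -52*1/91 + S*(-1/253) = -4/7 - S/253)
J = -163902/1771 (J = (-4/7 - 1/253*(-512)) - 94 = (-4/7 + 512/253) - 94 = 2572/1771 - 94 = -163902/1771 ≈ -92.548)
-J = -1*(-163902/1771) = 163902/1771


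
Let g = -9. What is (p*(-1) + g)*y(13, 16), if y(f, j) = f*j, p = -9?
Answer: 0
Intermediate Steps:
(p*(-1) + g)*y(13, 16) = (-9*(-1) - 9)*(13*16) = (9 - 9)*208 = 0*208 = 0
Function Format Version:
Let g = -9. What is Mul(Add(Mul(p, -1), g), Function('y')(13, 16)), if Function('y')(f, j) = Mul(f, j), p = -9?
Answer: 0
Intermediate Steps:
Mul(Add(Mul(p, -1), g), Function('y')(13, 16)) = Mul(Add(Mul(-9, -1), -9), Mul(13, 16)) = Mul(Add(9, -9), 208) = Mul(0, 208) = 0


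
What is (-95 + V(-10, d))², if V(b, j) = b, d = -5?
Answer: 11025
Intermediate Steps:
(-95 + V(-10, d))² = (-95 - 10)² = (-105)² = 11025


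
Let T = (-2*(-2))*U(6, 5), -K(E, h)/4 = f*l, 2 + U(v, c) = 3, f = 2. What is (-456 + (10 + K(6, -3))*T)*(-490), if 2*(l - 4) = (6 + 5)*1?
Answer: 352800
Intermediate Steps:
U(v, c) = 1 (U(v, c) = -2 + 3 = 1)
l = 19/2 (l = 4 + ((6 + 5)*1)/2 = 4 + (11*1)/2 = 4 + (½)*11 = 4 + 11/2 = 19/2 ≈ 9.5000)
K(E, h) = -76 (K(E, h) = -8*19/2 = -4*19 = -76)
T = 4 (T = -2*(-2)*1 = 4*1 = 4)
(-456 + (10 + K(6, -3))*T)*(-490) = (-456 + (10 - 76)*4)*(-490) = (-456 - 66*4)*(-490) = (-456 - 264)*(-490) = -720*(-490) = 352800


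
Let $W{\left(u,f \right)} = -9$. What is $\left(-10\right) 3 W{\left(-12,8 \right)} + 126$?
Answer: $396$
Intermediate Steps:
$\left(-10\right) 3 W{\left(-12,8 \right)} + 126 = \left(-10\right) 3 \left(-9\right) + 126 = \left(-30\right) \left(-9\right) + 126 = 270 + 126 = 396$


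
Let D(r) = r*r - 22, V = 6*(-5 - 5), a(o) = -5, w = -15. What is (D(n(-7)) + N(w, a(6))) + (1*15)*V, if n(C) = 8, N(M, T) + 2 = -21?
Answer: -881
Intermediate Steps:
N(M, T) = -23 (N(M, T) = -2 - 21 = -23)
V = -60 (V = 6*(-10) = -60)
D(r) = -22 + r² (D(r) = r² - 22 = -22 + r²)
(D(n(-7)) + N(w, a(6))) + (1*15)*V = ((-22 + 8²) - 23) + (1*15)*(-60) = ((-22 + 64) - 23) + 15*(-60) = (42 - 23) - 900 = 19 - 900 = -881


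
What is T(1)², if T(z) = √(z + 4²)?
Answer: 17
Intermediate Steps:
T(z) = √(16 + z) (T(z) = √(z + 16) = √(16 + z))
T(1)² = (√(16 + 1))² = (√17)² = 17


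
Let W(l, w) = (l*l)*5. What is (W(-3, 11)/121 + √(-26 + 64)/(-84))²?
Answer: 7422379/51653448 - 15*√38/1694 ≈ 0.089111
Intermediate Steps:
W(l, w) = 5*l² (W(l, w) = l²*5 = 5*l²)
(W(-3, 11)/121 + √(-26 + 64)/(-84))² = ((5*(-3)²)/121 + √(-26 + 64)/(-84))² = ((5*9)*(1/121) + √38*(-1/84))² = (45*(1/121) - √38/84)² = (45/121 - √38/84)²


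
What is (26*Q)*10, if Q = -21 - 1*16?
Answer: -9620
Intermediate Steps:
Q = -37 (Q = -21 - 16 = -37)
(26*Q)*10 = (26*(-37))*10 = -962*10 = -9620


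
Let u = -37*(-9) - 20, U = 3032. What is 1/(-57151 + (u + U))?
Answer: -1/53806 ≈ -1.8585e-5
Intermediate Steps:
u = 313 (u = 333 - 20 = 313)
1/(-57151 + (u + U)) = 1/(-57151 + (313 + 3032)) = 1/(-57151 + 3345) = 1/(-53806) = -1/53806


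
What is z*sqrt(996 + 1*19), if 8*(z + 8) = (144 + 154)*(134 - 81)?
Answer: 7865*sqrt(1015)/4 ≈ 62643.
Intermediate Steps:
z = 7865/4 (z = -8 + ((144 + 154)*(134 - 81))/8 = -8 + (298*53)/8 = -8 + (1/8)*15794 = -8 + 7897/4 = 7865/4 ≈ 1966.3)
z*sqrt(996 + 1*19) = 7865*sqrt(996 + 1*19)/4 = 7865*sqrt(996 + 19)/4 = 7865*sqrt(1015)/4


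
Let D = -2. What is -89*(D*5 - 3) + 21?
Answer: 1178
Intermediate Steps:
-89*(D*5 - 3) + 21 = -89*(-2*5 - 3) + 21 = -89*(-10 - 3) + 21 = -89*(-13) + 21 = 1157 + 21 = 1178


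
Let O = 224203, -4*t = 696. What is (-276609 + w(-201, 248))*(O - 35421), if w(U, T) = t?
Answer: -52251648306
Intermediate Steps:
t = -174 (t = -1/4*696 = -174)
w(U, T) = -174
(-276609 + w(-201, 248))*(O - 35421) = (-276609 - 174)*(224203 - 35421) = -276783*188782 = -52251648306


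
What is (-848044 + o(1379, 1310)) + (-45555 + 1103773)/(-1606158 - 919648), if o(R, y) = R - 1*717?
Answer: -1070161799055/1262903 ≈ -8.4738e+5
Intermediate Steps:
o(R, y) = -717 + R (o(R, y) = R - 717 = -717 + R)
(-848044 + o(1379, 1310)) + (-45555 + 1103773)/(-1606158 - 919648) = (-848044 + (-717 + 1379)) + (-45555 + 1103773)/(-1606158 - 919648) = (-848044 + 662) + 1058218/(-2525806) = -847382 + 1058218*(-1/2525806) = -847382 - 529109/1262903 = -1070161799055/1262903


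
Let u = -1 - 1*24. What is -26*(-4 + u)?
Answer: 754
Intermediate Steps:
u = -25 (u = -1 - 24 = -25)
-26*(-4 + u) = -26*(-4 - 25) = -26*(-29) = 754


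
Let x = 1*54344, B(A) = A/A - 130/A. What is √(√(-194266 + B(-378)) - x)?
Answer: √(-23965704 + 14*I*√192759105)/21 ≈ 0.94534 + 233.12*I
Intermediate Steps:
B(A) = 1 - 130/A
x = 54344
√(√(-194266 + B(-378)) - x) = √(√(-194266 + (-130 - 378)/(-378)) - 1*54344) = √(√(-194266 - 1/378*(-508)) - 54344) = √(√(-194266 + 254/189) - 54344) = √(√(-36716020/189) - 54344) = √(2*I*√192759105/63 - 54344) = √(-54344 + 2*I*√192759105/63)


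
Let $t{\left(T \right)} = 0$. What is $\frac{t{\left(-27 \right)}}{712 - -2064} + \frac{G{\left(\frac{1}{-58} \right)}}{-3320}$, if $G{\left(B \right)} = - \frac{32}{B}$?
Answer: $- \frac{232}{415} \approx -0.55904$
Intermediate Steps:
$\frac{t{\left(-27 \right)}}{712 - -2064} + \frac{G{\left(\frac{1}{-58} \right)}}{-3320} = \frac{0}{712 - -2064} + \frac{\left(-32\right) \frac{1}{\frac{1}{-58}}}{-3320} = \frac{0}{712 + 2064} + - \frac{32}{- \frac{1}{58}} \left(- \frac{1}{3320}\right) = \frac{0}{2776} + \left(-32\right) \left(-58\right) \left(- \frac{1}{3320}\right) = 0 \cdot \frac{1}{2776} + 1856 \left(- \frac{1}{3320}\right) = 0 - \frac{232}{415} = - \frac{232}{415}$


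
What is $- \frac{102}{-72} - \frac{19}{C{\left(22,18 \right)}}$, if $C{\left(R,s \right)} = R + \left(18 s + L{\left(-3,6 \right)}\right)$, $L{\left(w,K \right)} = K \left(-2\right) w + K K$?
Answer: $\frac{181}{132} \approx 1.3712$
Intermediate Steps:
$L{\left(w,K \right)} = K^{2} - 2 K w$ ($L{\left(w,K \right)} = - 2 K w + K^{2} = K^{2} - 2 K w$)
$C{\left(R,s \right)} = 72 + R + 18 s$ ($C{\left(R,s \right)} = R + \left(18 s + 6 \left(6 - -6\right)\right) = R + \left(18 s + 6 \left(6 + 6\right)\right) = R + \left(18 s + 6 \cdot 12\right) = R + \left(18 s + 72\right) = R + \left(72 + 18 s\right) = 72 + R + 18 s$)
$- \frac{102}{-72} - \frac{19}{C{\left(22,18 \right)}} = - \frac{102}{-72} - \frac{19}{72 + 22 + 18 \cdot 18} = \left(-102\right) \left(- \frac{1}{72}\right) - \frac{19}{72 + 22 + 324} = \frac{17}{12} - \frac{19}{418} = \frac{17}{12} - \frac{1}{22} = \frac{181}{132}$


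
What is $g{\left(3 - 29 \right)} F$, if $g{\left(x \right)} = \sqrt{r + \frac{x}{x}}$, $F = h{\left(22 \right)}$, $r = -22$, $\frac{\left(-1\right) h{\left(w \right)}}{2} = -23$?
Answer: $46 i \sqrt{21} \approx 210.8 i$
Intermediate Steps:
$h{\left(w \right)} = 46$ ($h{\left(w \right)} = \left(-2\right) \left(-23\right) = 46$)
$F = 46$
$g{\left(x \right)} = i \sqrt{21}$ ($g{\left(x \right)} = \sqrt{-22 + \frac{x}{x}} = \sqrt{-22 + 1} = \sqrt{-21} = i \sqrt{21}$)
$g{\left(3 - 29 \right)} F = i \sqrt{21} \cdot 46 = 46 i \sqrt{21}$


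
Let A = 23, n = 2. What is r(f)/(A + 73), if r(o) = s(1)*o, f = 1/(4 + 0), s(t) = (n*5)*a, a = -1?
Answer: -5/192 ≈ -0.026042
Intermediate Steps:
s(t) = -10 (s(t) = (2*5)*(-1) = 10*(-1) = -10)
f = 1/4 ≈ 0.25000
r(o) = -10*o
r(f)/(A + 73) = (-10*1/4)/(23 + 73) = -5/2/96 = -5/2*1/96 = -5/192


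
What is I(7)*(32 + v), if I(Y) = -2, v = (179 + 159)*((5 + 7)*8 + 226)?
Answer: -217736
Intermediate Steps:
v = 108836 (v = 338*(12*8 + 226) = 338*(96 + 226) = 338*322 = 108836)
I(7)*(32 + v) = -2*(32 + 108836) = -2*108868 = -217736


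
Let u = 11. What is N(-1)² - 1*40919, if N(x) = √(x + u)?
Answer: -40909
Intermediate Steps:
N(x) = √(11 + x) (N(x) = √(x + 11) = √(11 + x))
N(-1)² - 1*40919 = (√(11 - 1))² - 1*40919 = (√10)² - 40919 = 10 - 40919 = -40909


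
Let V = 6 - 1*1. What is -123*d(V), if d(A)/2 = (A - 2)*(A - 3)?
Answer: -1476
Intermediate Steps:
V = 5 (V = 6 - 1 = 5)
d(A) = 2*(-3 + A)*(-2 + A) (d(A) = 2*((A - 2)*(A - 3)) = 2*((-2 + A)*(-3 + A)) = 2*((-3 + A)*(-2 + A)) = 2*(-3 + A)*(-2 + A))
-123*d(V) = -123*(12 - 10*5 + 2*5²) = -123*(12 - 50 + 2*25) = -123*(12 - 50 + 50) = -123*12 = -1476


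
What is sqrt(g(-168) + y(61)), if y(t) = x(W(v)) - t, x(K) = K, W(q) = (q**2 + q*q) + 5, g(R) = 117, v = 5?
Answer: sqrt(111) ≈ 10.536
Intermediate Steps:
W(q) = 5 + 2*q**2 (W(q) = (q**2 + q**2) + 5 = 2*q**2 + 5 = 5 + 2*q**2)
y(t) = 55 - t (y(t) = (5 + 2*5**2) - t = (5 + 2*25) - t = (5 + 50) - t = 55 - t)
sqrt(g(-168) + y(61)) = sqrt(117 + (55 - 1*61)) = sqrt(117 + (55 - 61)) = sqrt(117 - 6) = sqrt(111)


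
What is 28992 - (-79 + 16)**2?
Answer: 25023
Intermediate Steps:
28992 - (-79 + 16)**2 = 28992 - 1*(-63)**2 = 28992 - 1*3969 = 28992 - 3969 = 25023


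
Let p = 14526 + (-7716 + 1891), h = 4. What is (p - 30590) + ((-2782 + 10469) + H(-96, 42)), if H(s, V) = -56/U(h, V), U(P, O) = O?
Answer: -42610/3 ≈ -14203.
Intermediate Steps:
H(s, V) = -56/V
p = 8701 (p = 14526 - 5825 = 8701)
(p - 30590) + ((-2782 + 10469) + H(-96, 42)) = (8701 - 30590) + ((-2782 + 10469) - 56/42) = -21889 + (7687 - 56*1/42) = -21889 + (7687 - 4/3) = -21889 + 23057/3 = -42610/3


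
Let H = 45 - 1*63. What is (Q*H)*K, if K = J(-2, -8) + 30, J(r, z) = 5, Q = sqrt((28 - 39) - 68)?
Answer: -630*I*sqrt(79) ≈ -5599.6*I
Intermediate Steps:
H = -18 (H = 45 - 63 = -18)
Q = I*sqrt(79) (Q = sqrt(-11 - 68) = sqrt(-79) = I*sqrt(79) ≈ 8.8882*I)
K = 35 (K = 5 + 30 = 35)
(Q*H)*K = ((I*sqrt(79))*(-18))*35 = -18*I*sqrt(79)*35 = -630*I*sqrt(79)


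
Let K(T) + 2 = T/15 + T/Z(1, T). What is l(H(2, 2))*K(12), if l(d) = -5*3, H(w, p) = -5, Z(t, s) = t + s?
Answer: 54/13 ≈ 4.1538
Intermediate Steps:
Z(t, s) = s + t
K(T) = -2 + T/15 + T/(1 + T) (K(T) = -2 + (T/15 + T/(T + 1)) = -2 + (T*(1/15) + T/(1 + T)) = -2 + (T/15 + T/(1 + T)) = -2 + T/15 + T/(1 + T))
l(d) = -15
l(H(2, 2))*K(12) = -(-30 + 12**2 - 14*12)/(1 + 12) = -(-30 + 144 - 168)/13 = -(-54)/13 = -15*(-18/65) = 54/13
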